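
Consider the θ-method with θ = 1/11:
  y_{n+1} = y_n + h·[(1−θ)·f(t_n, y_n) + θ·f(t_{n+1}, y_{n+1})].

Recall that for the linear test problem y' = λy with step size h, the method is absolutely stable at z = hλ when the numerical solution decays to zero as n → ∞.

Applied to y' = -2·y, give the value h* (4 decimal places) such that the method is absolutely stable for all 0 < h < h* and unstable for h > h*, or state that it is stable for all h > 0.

(-2.4444,0); λ=-2 ⇒ h* = (22/9)/2 = 1.2222.

Test eqn y'=λy, z=hλ:
  y_{n+1} = y_n + z·[10/11·y_n + 1/11·y_{n+1}] ⇒ (1 − 1/11z)y_{n+1} = (1 + 10/11z)y_n
  ⇒ R(z) = (1 + 10/11z)/(1 − 1/11z).

Need |R(x)|<1, x<0.
x=-1.61: |R|=0.4044
R=−1: 1+10/11x = −1+1/11x ⇒ -9/11x=2 ⇒ x=2/(-9/11)=-2.4444
Confirm numerically:
  x=-2.147: |R|=0.79638 <1
  x=-1.793: |R|=0.54170 <1
  x=-1.670: |R|=0.44988 <1
  x=-2.930: |R|=1.31371 >1
  x=-2.558: |R|=1.07538 >1
So |R|<1 on (-2.4444, 0).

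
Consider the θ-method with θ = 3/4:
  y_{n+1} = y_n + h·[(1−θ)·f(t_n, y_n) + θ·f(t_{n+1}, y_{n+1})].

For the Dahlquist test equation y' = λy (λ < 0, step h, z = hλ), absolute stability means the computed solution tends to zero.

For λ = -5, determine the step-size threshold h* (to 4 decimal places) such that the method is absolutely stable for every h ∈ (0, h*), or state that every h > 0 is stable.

interval (−∞, 0). Any h>0 works for λ=-5.

Set f=λy, z=hλ:
  y_{n+1} = y_n + z·[1/4·y_n + 3/4·y_{n+1}] ⇒ (1 − 3/4z)y_{n+1} = (1 + 1/4z)y_n
  so R(z) = (1 + 1/4z)/(1 − 3/4z).

Need |R(x)|<1, x<0.
x=-0.9: |R|=0.4627
x=-2: |R|=0.2000
x=-10: |R|=0.1765
x=-100: |R|=0.3158
θ=3/4≥1/2 ⇒ |1+1/4x|<|1−3/4x| ∀x<0 ⇒ unbounded interval.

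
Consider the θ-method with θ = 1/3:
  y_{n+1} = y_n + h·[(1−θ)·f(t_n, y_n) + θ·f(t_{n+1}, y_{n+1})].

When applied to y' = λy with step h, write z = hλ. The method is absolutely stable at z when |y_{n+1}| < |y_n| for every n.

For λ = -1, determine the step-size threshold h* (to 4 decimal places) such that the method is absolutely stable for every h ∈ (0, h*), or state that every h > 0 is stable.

With y'=λy (z=hλ):
  y_{n+1} = y_n + z·[2/3·y_n + 1/3·y_{n+1}] ⇒ (1 − 1/3z)y_{n+1} = (1 + 2/3z)y_n
  so R(z) = (1 + 2/3z)/(1 − 1/3z).

Need |R(x)|<1, x<0.
x=-1: |R|=0.2500
R=−1: 1+2/3x = −1+1/3x ⇒ -1/3x=2 ⇒ x=2/(-1/3)=-6.0000
Confirm numerically:
  x=-5.178: |R|=0.89949 <1
  x=-4.420: |R|=0.78706 <1
  x=-4.216: |R|=0.75277 <1
  x=-6.565: |R|=1.05907 >1
  x=-6.176: |R|=1.01918 >1
Stable set (-6.0000, 0).

(-6.0000,0); λ=-1 ⇒ h* = (6)/1 = 6.0000.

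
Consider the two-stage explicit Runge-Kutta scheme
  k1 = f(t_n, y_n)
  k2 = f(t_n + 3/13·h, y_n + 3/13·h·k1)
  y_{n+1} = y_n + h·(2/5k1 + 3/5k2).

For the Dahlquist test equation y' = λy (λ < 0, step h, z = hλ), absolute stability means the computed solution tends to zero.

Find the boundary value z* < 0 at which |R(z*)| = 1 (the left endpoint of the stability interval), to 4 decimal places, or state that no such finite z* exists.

left endpoint -7.2222.

With y'=λy (z=hλ):
  k1=λy_n ⇒ h·k1=z·y_n;  k2=λ(1+3/13z)y_n ⇒ h·k2=z(1+3/13z)y_n
  y_{n+1}/y_n = 1 + 2/5z + 3/5z(1+3/13z) = 1 + z + 9/65z²
  Hence R(z) = 1 + z + 9/65z².

Find x<0 with |R(x)|<1.
x=-0.61: |R|=0.4415
R=1: x+9/65x²=0 ⇒ x=−65/9=-7.2222; min R=1−1/(4·9/65)=-0.8056>−1
Confirm numerically:
  x=-5.358: |R|=0.38302 <1
  x=-4.619: |R|=0.66490 <1
  x=-4.016: |R|=0.78286 <1
  x=-7.775: |R|=1.59509 >1
  x=-7.263: |R|=1.04101 >1
Stable set (-7.2222, 0).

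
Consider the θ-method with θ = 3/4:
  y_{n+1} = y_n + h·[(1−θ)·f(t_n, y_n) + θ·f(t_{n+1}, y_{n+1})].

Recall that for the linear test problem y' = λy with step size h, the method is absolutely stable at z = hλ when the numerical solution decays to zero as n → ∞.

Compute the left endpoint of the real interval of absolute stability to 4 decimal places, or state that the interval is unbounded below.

With y'=λy (z=hλ):
  y_{n+1} = y_n + z·[1/4·y_n + 3/4·y_{n+1}] ⇒ (1 − 3/4z)y_{n+1} = (1 + 1/4z)y_n
  Hence R(z) = (1 + 1/4z)/(1 − 3/4z).

Need |R(x)|<1, x<0.
x=-0.96: |R|=0.4419
x=-2: |R|=0.2000
x=-10: |R|=0.1765
x=-100: |R|=0.3158
θ=3/4≥1/2 ⇒ |1+1/4x|<|1−3/4x| ∀x<0 ⇒ interval (−∞,0).

unbounded; (−∞, 0).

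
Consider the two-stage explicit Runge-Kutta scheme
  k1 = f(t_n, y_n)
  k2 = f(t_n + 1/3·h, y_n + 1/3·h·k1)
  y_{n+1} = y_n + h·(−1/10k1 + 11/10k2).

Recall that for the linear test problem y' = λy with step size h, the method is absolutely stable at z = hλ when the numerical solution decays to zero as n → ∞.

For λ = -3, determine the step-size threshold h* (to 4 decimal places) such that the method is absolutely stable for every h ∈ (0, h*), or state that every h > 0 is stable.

(-2.7273,0); λ=-3 ⇒ h* = (30/11)/3 = 0.9091.

On y'=λy, z=hλ:
  k1=λy_n ⇒ h·k1=z·y_n;  k2=λ(1+1/3z)y_n ⇒ h·k2=z(1+1/3z)y_n
  y_{n+1}/y_n = 1 − 1/10z + 11/10z(1+1/3z) = 1 + z + 11/30z²
  Hence R(z) = 1 + z + 11/30z².

Need |R(x)|<1, x<0.
x=-1.3: |R|=0.3197
R=1: x+11/30x²=0 ⇒ x=−30/11=-2.7273; min R=1−1/(4·11/30)=0.3182>−1
Confirm numerically:
  x=-2.682: |R|=0.95548 <1
  x=-1.900: |R|=0.42367 <1
  x=-1.892: |R|=0.42054 <1
  x=-1.185: |R|=0.32988 <1
  x=-3.077: |R|=1.39457 >1
  x=-2.844: |R|=1.12172 >1
Stable set (-2.7273, 0).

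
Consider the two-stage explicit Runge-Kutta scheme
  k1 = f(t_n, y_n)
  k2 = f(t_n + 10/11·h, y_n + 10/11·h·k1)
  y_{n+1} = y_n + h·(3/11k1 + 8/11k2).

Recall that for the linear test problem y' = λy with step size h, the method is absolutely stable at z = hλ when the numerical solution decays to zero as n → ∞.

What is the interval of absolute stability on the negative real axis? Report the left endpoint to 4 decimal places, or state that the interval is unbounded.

z∈(-1.5125,0).

With y'=λy (z=hλ):
  k1=λy_n ⇒ h·k1=z·y_n;  k2=λ(1+10/11z)y_n ⇒ h·k2=z(1+10/11z)y_n
  y_{n+1}/y_n = 1 + 3/11z + 8/11z(1+10/11z) = 1 + z + 80/121z²
  R(z) = 1 + z + 80/121z².

Solve |R(x)|<1 on ℝ⁻.
x=-0.9: |R|=0.6355
R=1: x+80/121x²=0 ⇒ x=−121/80=-1.5125; min R=1−1/(4·80/121)=0.6219>−1
Confirm numerically:
  x=-1.298: |R|=0.81592 <1
  x=-1.156: |R|=0.72753 <1
  x=-0.781: |R|=0.62228 <1
  x=-0.662: |R|=0.62775 <1
  x=-2.104: |R|=1.82282 >1
  x=-1.824: |R|=1.37565 >1
Stable set (-1.5125, 0).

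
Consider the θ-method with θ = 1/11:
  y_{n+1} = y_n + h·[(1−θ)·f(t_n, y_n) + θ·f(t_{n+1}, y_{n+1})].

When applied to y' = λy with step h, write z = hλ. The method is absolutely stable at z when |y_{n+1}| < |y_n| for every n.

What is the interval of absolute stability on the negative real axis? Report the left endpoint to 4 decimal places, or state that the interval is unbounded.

On y'=λy, z=hλ:
  y_{n+1} = y_n + z·[10/11·y_n + 1/11·y_{n+1}] ⇒ (1 − 1/11z)y_{n+1} = (1 + 10/11z)y_n
  ⇒ R(z) = (1 + 10/11z)/(1 − 1/11z).

Find x<0 with |R(x)|<1.
x=-1.51: |R|=0.3277
R=−1: 1+10/11x = −1+1/11x ⇒ -9/11x=2 ⇒ x=2/(-9/11)=-2.4444
Confirm numerically:
  x=-1.703: |R|=0.47469 <1
  x=-1.516: |R|=0.33237 <1
  x=-1.466: |R|=0.29360 <1
  x=-3.026: |R|=1.37316 >1
  x=-2.881: |R|=1.28305 >1
  x=-2.688: |R|=1.16014 >1
So |R|<1 on (-2.4444, 0).

z∈(-2.4444,0).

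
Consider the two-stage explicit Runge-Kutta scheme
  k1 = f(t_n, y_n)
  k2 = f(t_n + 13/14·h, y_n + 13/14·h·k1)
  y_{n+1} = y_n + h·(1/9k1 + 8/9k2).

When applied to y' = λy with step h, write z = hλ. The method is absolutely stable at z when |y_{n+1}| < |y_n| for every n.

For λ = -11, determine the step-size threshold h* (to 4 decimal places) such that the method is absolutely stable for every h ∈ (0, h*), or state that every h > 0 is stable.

(-1.2115,0); λ=-11 ⇒ h* = (63/52)/11 = 0.1101.

Set f=λy, z=hλ:
  k1=λy_n ⇒ h·k1=z·y_n;  k2=λ(1+13/14z)y_n ⇒ h·k2=z(1+13/14z)y_n
  y_{n+1}/y_n = 1 + 1/9z + 8/9z(1+13/14z) = 1 + z + 52/63z²
  ⇒ R(z) = 1 + z + 52/63z².

Need |R(x)|<1, x<0.
x=-1.08: |R|=0.8827
R=1: x+52/63x²=0 ⇒ x=−63/52=-1.2115; min R=1−1/(4·52/63)=0.6971>−1
Confirm numerically:
  x=-1.177: |R|=0.96645 <1
  x=-1.161: |R|=0.95157 <1
  x=-0.727: |R|=0.70925 <1
  x=-0.607: |R|=0.69712 <1
  x=-1.781: |R|=1.83713 >1
  x=-1.703: |R|=1.69082 >1
  x=-1.312: |R|=1.10879 >1
So |R|<1 on (-1.2115, 0).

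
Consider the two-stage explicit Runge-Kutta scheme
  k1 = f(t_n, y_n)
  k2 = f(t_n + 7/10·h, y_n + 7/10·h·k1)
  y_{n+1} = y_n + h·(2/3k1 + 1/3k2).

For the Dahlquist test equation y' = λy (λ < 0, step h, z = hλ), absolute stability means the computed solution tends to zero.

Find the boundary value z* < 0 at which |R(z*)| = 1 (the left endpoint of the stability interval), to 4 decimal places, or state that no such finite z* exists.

Test eqn y'=λy, z=hλ:
  k1=λy_n ⇒ h·k1=z·y_n;  k2=λ(1+7/10z)y_n ⇒ h·k2=z(1+7/10z)y_n
  y_{n+1}/y_n = 1 + 2/3z + 1/3z(1+7/10z) = 1 + z + 7/30z²
  so R(z) = 1 + z + 7/30z².

Find x<0 with |R(x)|<1.
x=-0.76: |R|=0.3748
R=1: x+7/30x²=0 ⇒ x=−30/7=-4.2857; min R=1−1/(4·7/30)=-0.0714>−1
Confirm numerically:
  x=-3.954: |R|=0.69396 <1
  x=-3.335: |R|=0.26019 <1
  x=-2.901: |R|=0.06269 <1
  x=-1.850: |R|=0.05142 <1
  x=-4.441: |R|=1.16091 >1
  x=-4.312: |R|=1.02645 >1
Stable set (-4.2857, 0).

left endpoint -4.2857.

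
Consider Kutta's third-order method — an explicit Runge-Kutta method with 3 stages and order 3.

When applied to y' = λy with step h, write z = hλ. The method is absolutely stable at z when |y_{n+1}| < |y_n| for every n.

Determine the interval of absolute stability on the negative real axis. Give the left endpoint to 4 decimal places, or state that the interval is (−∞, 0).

Set f=λy, z=hλ:
  order 3, 3-stage ⇒ R(z)=1+z+z^2/2+z^3/6
  (e.g. R(-0.56)=0.56753, |R|=0.56753)

Solve |R(x)|<1 on ℝ⁻.
x=-0.56: |R|=0.5675
|R(-1.73)|=0.0965 |R(-1.2)|=0.2320 |R(-1)|=0.3333
Bisect:
  x_lo=-3.3187 |R|=2.9037  x_hi=-0.1450 |R|=0.8650
  mid=-1.73185 |R|=0.09792 →hi
  mid=-2.52526 |R|=1.02070 →lo
  mid=-2.12856 |R|=0.47051 →hi
  mid=-2.32691 |R|=0.71950 →hi
  mid=-2.42609 |R|=0.86309 →hi
  mid=-2.47568 |R|=0.94008 →hi
  mid=-2.50047 |R|=0.97993 →hi
  ...
  [-2.51287,-2.51267] ⇒ x*=-2.5127
Interval (-2.5127, 0).

z∈(-2.5127,0).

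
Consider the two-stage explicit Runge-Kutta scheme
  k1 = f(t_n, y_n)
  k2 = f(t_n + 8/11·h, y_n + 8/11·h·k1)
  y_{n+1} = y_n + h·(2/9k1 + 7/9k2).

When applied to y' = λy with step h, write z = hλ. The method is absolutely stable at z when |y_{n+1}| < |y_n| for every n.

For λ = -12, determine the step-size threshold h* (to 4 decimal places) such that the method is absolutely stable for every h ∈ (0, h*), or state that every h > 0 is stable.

(-1.7679,0); λ=-12 ⇒ h* = (99/56)/12 = 0.1473.

Set f=λy, z=hλ:
  k1=λy_n ⇒ h·k1=z·y_n;  k2=λ(1+8/11z)y_n ⇒ h·k2=z(1+8/11z)y_n
  y_{n+1}/y_n = 1 + 2/9z + 7/9z(1+8/11z) = 1 + z + 56/99z²
  so R(z) = 1 + z + 56/99z².

Solve |R(x)|<1 on ℝ⁻.
x=-1.14: |R|=0.5951
R=1: x+56/99x²=0 ⇒ x=−99/56=-1.7679; min R=1−1/(4·56/99)=0.5580>−1
Confirm numerically:
  x=-1.725: |R|=0.95818 <1
  x=-0.823: |R|=0.56014 <1
  x=-0.771: |R|=0.56525 <1
  x=-2.276: |R|=1.65420 >1
  x=-2.230: |R|=1.58295 >1
  x=-1.949: |R|=1.19970 >1
So |R|<1 on (-1.7679, 0).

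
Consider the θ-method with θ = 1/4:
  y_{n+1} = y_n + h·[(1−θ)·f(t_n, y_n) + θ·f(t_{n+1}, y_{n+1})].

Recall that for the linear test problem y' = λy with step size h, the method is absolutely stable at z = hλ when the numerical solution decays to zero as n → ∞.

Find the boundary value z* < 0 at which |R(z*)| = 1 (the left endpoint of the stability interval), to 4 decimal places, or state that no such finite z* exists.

left endpoint -4.0000.

Set f=λy, z=hλ:
  y_{n+1} = y_n + z·[3/4·y_n + 1/4·y_{n+1}] ⇒ (1 − 1/4z)y_{n+1} = (1 + 3/4z)y_n
  Hence R(z) = (1 + 3/4z)/(1 − 1/4z).

Find x<0 with |R(x)|<1.
x=-0.52: |R|=0.5398
R=−1: 1+3/4x = −1+1/4x ⇒ -1/2x=2 ⇒ x=2/(-1/2)=-4.0000
Confirm numerically:
  x=-3.459: |R|=0.85494 <1
  x=-3.422: |R|=0.84425 <1
  x=-2.731: |R|=0.62294 <1
  x=-4.403: |R|=1.09592 >1
  x=-4.179: |R|=1.04377 >1
Interval (-4.0000, 0).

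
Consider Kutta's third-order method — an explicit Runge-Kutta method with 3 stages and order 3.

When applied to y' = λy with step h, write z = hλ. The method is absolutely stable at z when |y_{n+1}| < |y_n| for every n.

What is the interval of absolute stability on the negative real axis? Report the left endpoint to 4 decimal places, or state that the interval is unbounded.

Test eqn y'=λy, z=hλ:
  order 3, 3-stage ⇒ R(z)=1+z+z^2/2+z^3/6
  (e.g. R(-1.21)=0.22679, |R|=0.22679)

Find x<0 with |R(x)|<1.
x=-1.21: |R|=0.2268
|R(-1.55)|=0.0306 |R(-0.92)|=0.3734 |R(-0.51)|=0.5979
Bisect:
  x_lo=-3.2480 |R|=2.6841  x_hi=-0.2833 |R|=0.7530
  mid=-1.76568 |R|=0.12432 →hi
  mid=-2.50685 |R|=0.99034 →hi
  mid=-2.87744 |R|=1.70831 →lo
  mid=-2.69215 |R|=1.32028 →lo
  mid=-2.59950 |R|=1.14844 →lo
  mid=-2.55318 |R|=1.06772 →lo
  mid=-2.53001 |R|=1.02862 →lo
  mid=-2.51843 |R|=1.00938 →lo
  ...
  [-2.51282,-2.51264] ⇒ x*=-2.5127
Stable set (-2.5127, 0).

(-2.5127, 0).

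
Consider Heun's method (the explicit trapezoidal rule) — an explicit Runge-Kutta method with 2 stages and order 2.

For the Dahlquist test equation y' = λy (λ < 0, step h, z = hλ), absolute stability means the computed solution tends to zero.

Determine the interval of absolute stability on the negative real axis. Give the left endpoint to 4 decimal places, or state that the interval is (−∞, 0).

Test eqn y'=λy, z=hλ:
  order 2, 2-stage ⇒ R(z)=1+z+z^2/2
  (e.g. R(-0.96)=0.50080, |R|=0.50080)

Boundary: |R(x)|=1, x<0.
x=-0.96: |R|=0.5008
|R(-1.16)|=0.5128 |R(-0.58)|=0.5882 |R(-0.54)|=0.6058
Bisect:
  x_lo=-2.6308 |R|=1.8298  x_hi=-0.3480 |R|=0.7125
  mid=-1.48940 |R|=0.61976 →hi
  mid=-2.06010 |R|=1.06191 →lo
  mid=-1.77475 |R|=0.80012 →hi
  mid=-1.91743 |R|=0.92084 →hi
  mid=-1.98877 |R|=0.98883 →hi
  mid=-2.02443 |R|=1.02473 →lo
  mid=-2.00660 |R|=1.00662 →lo
  mid=-1.99768 |R|=0.99769 →hi
  ...
  [-2.00005,-1.99991] ⇒ x*=-2.0000
Interval (-2.0000, 0).

z∈(-2.0000,0).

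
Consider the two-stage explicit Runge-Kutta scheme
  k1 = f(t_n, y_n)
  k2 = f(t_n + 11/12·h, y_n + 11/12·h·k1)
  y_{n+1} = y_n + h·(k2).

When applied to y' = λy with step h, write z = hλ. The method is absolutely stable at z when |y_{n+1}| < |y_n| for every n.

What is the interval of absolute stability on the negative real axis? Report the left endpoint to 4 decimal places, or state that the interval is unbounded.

z∈(-1.0909,0).

Test eqn y'=λy, z=hλ:
  k1=λy_n ⇒ h·k1=z·y_n;  k2=λ(1+11/12z)y_n ⇒ h·k2=z(1+11/12z)y_n
  y_{n+1}/y_n = 1 + z(1+11/12z) = 1 + z + 11/12z²
  R(z) = 1 + z + 11/12z².

Need |R(x)|<1, x<0.
x=-0.49: |R|=0.7301
R=1: x+11/12x²=0 ⇒ x=−12/11=-1.0909; min R=1−1/(4·11/12)=0.7273>−1
Confirm numerically:
  x=-0.869: |R|=0.82323 <1
  x=-0.687: |R|=0.74564 <1
  x=-0.498: |R|=0.72934 <1
  x=-0.486: |R|=0.73051 <1
  x=-1.368: |R|=1.34747 >1
  x=-1.328: |R|=1.28862 >1
  x=-1.264: |R|=1.20055 >1
Interval (-1.0909, 0).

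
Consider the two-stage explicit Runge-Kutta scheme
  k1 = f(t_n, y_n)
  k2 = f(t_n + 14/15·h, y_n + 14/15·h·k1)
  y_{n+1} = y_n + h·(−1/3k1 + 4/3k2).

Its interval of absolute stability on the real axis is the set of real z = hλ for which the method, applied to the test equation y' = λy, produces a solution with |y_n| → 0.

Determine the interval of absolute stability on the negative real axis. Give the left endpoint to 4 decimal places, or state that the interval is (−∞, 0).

(-0.8036, 0).

Set f=λy, z=hλ:
  k1=λy_n ⇒ h·k1=z·y_n;  k2=λ(1+14/15z)y_n ⇒ h·k2=z(1+14/15z)y_n
  y_{n+1}/y_n = 1 − 1/3z + 4/3z(1+14/15z) = 1 + z + 56/45z²
  R(z) = 1 + z + 56/45z².

Solve |R(x)|<1 on ℝ⁻.
x=-0.83: |R|=1.0273
R=1: x+56/45x²=0 ⇒ x=−45/56=-0.8036; min R=1−1/(4·56/45)=0.7991>−1
Confirm numerically:
  x=-0.681: |R|=0.89612 <1
  x=-0.596: |R|=0.84605 <1
  x=-0.470: |R|=0.80490 <1
  x=-0.330: |R|=0.80552 <1
  x=-1.378: |R|=1.98506 >1
  x=-1.218: |R|=1.62816 >1
  x=-1.019: |R|=1.27318 >1
Interval (-0.8036, 0).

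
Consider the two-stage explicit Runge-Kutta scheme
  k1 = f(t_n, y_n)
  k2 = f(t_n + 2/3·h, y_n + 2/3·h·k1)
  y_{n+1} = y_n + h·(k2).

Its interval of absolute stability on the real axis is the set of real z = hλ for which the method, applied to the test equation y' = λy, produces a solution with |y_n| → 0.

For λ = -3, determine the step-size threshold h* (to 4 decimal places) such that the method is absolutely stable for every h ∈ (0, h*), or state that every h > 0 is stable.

Set f=λy, z=hλ:
  k1=λy_n ⇒ h·k1=z·y_n;  k2=λ(1+2/3z)y_n ⇒ h·k2=z(1+2/3z)y_n
  y_{n+1}/y_n = 1 + z(1+2/3z) = 1 + z + 2/3z²
  so R(z) = 1 + z + 2/3z².

Boundary: |R(x)|=1, x<0.
x=-0.55: |R|=0.6517
R=1: x+2/3x²=0 ⇒ x=−3/2=-1.5000; min R=1−1/(4·2/3)=0.6250>−1
Confirm numerically:
  x=-1.470: |R|=0.97060 <1
  x=-1.358: |R|=0.87144 <1
  x=-1.286: |R|=0.81653 <1
  x=-0.910: |R|=0.64207 <1
  x=-1.968: |R|=1.61402 >1
  x=-1.951: |R|=1.58660 >1
So |R|<1 on (-1.5000, 0).

(-1.5000,0); λ=-3 ⇒ h* = (3/2)/3 = 0.5000.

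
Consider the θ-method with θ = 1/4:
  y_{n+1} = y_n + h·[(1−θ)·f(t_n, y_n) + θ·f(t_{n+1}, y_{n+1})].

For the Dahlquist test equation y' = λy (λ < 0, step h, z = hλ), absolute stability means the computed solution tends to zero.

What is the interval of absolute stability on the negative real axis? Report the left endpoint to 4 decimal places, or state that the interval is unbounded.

Test eqn y'=λy, z=hλ:
  y_{n+1} = y_n + z·[3/4·y_n + 1/4·y_{n+1}] ⇒ (1 − 1/4z)y_{n+1} = (1 + 3/4z)y_n
  R(z) = (1 + 3/4z)/(1 − 1/4z).

Find x<0 with |R(x)|<1.
x=-1.55: |R|=0.1171
R=−1: 1+3/4x = −1+1/4x ⇒ -1/2x=2 ⇒ x=2/(-1/2)=-4.0000
Confirm numerically:
  x=-3.810: |R|=0.95134 <1
  x=-2.543: |R|=0.55464 <1
  x=-2.405: |R|=0.50195 <1
  x=-1.794: |R|=0.23852 <1
  x=-4.553: |R|=1.12931 >1
  x=-4.516: |R|=1.12118 >1
Interval (-4.0000, 0).

(-4.0000, 0).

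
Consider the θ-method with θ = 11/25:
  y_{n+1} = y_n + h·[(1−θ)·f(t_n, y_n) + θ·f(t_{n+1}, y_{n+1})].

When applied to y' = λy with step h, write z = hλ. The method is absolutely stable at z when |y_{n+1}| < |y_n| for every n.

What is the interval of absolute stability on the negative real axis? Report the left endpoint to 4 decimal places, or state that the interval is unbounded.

(-16.6667, 0).

On y'=λy, z=hλ:
  y_{n+1} = y_n + z·[14/25·y_n + 11/25·y_{n+1}] ⇒ (1 − 11/25z)y_{n+1} = (1 + 14/25z)y_n
  Hence R(z) = (1 + 14/25z)/(1 − 11/25z).

Find x<0 with |R(x)|<1.
x=-1.79: |R|=0.0013
R=−1: 1+14/25x = −1+11/25x ⇒ -3/25x=2 ⇒ x=2/(-3/25)=-16.6667
Confirm numerically:
  x=-10.421: |R|=0.86581 <1
  x=-8.761: |R|=0.80459 <1
  x=-7.528: |R|=0.74570 <1
  x=-16.919: |R|=1.00359 >1
  x=-16.895: |R|=1.00325 >1
Interval (-16.6667, 0).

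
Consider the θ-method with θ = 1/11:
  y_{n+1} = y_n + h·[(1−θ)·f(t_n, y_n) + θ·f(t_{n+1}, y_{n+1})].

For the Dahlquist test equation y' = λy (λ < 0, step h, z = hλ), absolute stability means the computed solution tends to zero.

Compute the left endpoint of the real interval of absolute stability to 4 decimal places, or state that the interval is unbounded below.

left endpoint -2.4444.

Set f=λy, z=hλ:
  y_{n+1} = y_n + z·[10/11·y_n + 1/11·y_{n+1}] ⇒ (1 − 1/11z)y_{n+1} = (1 + 10/11z)y_n
  Hence R(z) = (1 + 10/11z)/(1 − 1/11z).

Need |R(x)|<1, x<0.
x=-0.41: |R|=0.6047
R=−1: 1+10/11x = −1+1/11x ⇒ -9/11x=2 ⇒ x=2/(-9/11)=-2.4444
Confirm numerically:
  x=-1.591: |R|=0.38996 <1
  x=-1.491: |R|=0.31303 <1
  x=-1.420: |R|=0.25765 <1
  x=-2.952: |R|=1.32741 >1
  x=-2.847: |R|=1.26165 >1
  x=-2.513: |R|=1.04566 >1
Stable set (-2.4444, 0).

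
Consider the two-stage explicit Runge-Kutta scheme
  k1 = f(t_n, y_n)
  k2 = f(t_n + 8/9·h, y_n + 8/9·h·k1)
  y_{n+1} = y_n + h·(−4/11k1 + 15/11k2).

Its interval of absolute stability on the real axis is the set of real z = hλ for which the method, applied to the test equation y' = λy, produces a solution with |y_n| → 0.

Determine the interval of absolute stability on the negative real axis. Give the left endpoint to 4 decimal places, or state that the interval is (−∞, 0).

With y'=λy (z=hλ):
  k1=λy_n ⇒ h·k1=z·y_n;  k2=λ(1+8/9z)y_n ⇒ h·k2=z(1+8/9z)y_n
  y_{n+1}/y_n = 1 − 4/11z + 15/11z(1+8/9z) = 1 + z + 40/33z²
  so R(z) = 1 + z + 40/33z².

Find x<0 with |R(x)|<1.
x=-1.32: |R|=1.7920
R=1: x+40/33x²=0 ⇒ x=−33/40=-0.8250; min R=1−1/(4·40/33)=0.7937>−1
Confirm numerically:
  x=-0.793: |R|=0.96924 <1
  x=-0.678: |R|=0.87919 <1
  x=-0.619: |R|=0.84544 <1
  x=-0.536: |R|=0.81224 <1
  x=-1.313: |R|=1.77666 >1
  x=-1.093: |R|=1.35506 >1
  x=-1.025: |R|=1.24848 >1
Interval (-0.8250, 0).

z∈(-0.8250,0).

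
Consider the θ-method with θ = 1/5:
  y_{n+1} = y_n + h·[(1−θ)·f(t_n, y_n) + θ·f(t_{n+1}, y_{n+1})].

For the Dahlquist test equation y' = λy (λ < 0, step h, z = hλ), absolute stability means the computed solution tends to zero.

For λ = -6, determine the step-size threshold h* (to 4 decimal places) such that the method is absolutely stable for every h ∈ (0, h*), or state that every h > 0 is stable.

(-3.3333,0); λ=-6 ⇒ h* = (10/3)/6 = 0.5556.

With y'=λy (z=hλ):
  y_{n+1} = y_n + z·[4/5·y_n + 1/5·y_{n+1}] ⇒ (1 − 1/5z)y_{n+1} = (1 + 4/5z)y_n
  R(z) = (1 + 4/5z)/(1 − 1/5z).

Find x<0 with |R(x)|<1.
x=-1.36: |R|=0.0692
R=−1: 1+4/5x = −1+1/5x ⇒ -3/5x=2 ⇒ x=2/(-3/5)=-3.3333
Confirm numerically:
  x=-2.506: |R|=0.66933 <1
  x=-2.488: |R|=0.66132 <1
  x=-1.620: |R|=0.22356 <1
  x=-1.544: |R|=0.17971 <1
  x=-3.757: |R|=1.14514 >1
  x=-3.702: |R|=1.12710 >1
  x=-3.388: |R|=1.01955 >1
Interval (-3.3333, 0).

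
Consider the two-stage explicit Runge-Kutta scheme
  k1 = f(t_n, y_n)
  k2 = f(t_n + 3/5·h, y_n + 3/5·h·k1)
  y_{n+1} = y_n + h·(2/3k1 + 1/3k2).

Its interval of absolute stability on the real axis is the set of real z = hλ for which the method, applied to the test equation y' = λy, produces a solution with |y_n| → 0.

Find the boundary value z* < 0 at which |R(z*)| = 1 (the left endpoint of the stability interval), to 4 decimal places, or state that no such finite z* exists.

Set f=λy, z=hλ:
  k1=λy_n ⇒ h·k1=z·y_n;  k2=λ(1+3/5z)y_n ⇒ h·k2=z(1+3/5z)y_n
  y_{n+1}/y_n = 1 + 2/3z + 1/3z(1+3/5z) = 1 + z + 1/5z²
  so R(z) = 1 + z + 1/5z².

Need |R(x)|<1, x<0.
x=-0.62: |R|=0.4569
R=1: x+1/5x²=0 ⇒ x=−5=-5.0000; min R=1−1/(4·1/5)=-0.2500>−1
Confirm numerically:
  x=-4.060: |R|=0.23672 <1
  x=-3.127: |R|=0.17137 <1
  x=-3.051: |R|=0.18928 <1
  x=-5.396: |R|=1.42736 >1
  x=-5.224: |R|=1.23404 >1
Stable set (-5.0000, 0).

z* = -5.0000.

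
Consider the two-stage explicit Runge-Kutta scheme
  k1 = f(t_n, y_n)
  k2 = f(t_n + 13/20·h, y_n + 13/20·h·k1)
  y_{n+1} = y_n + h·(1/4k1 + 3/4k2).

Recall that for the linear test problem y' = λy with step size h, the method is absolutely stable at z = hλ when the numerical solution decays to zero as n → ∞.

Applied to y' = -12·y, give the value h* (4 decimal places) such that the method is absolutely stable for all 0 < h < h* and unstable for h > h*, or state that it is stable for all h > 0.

On y'=λy, z=hλ:
  k1=λy_n ⇒ h·k1=z·y_n;  k2=λ(1+13/20z)y_n ⇒ h·k2=z(1+13/20z)y_n
  y_{n+1}/y_n = 1 + 1/4z + 3/4z(1+13/20z) = 1 + z + 39/80z²
  R(z) = 1 + z + 39/80z².

Boundary: |R(x)|=1, x<0.
x=-1.46: |R|=0.5792
R=1: x+39/80x²=0 ⇒ x=−80/39=-2.0513; min R=1−1/(4·39/80)=0.4872>−1
Confirm numerically:
  x=-2.020: |R|=0.96920 <1
  x=-2.011: |R|=0.96051 <1
  x=-1.559: |R|=0.62586 <1
  x=-2.594: |R|=1.68631 >1
  x=-2.511: |R|=1.56275 >1
Interval (-2.0513, 0).

(-2.0513,0); λ=-12 ⇒ h* = (80/39)/12 = 0.1709.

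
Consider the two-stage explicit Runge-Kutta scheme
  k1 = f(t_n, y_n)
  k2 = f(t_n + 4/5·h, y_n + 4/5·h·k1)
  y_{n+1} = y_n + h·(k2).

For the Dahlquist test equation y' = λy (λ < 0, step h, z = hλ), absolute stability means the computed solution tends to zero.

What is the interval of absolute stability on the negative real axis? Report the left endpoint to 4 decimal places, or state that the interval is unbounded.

(-1.2500, 0).

Test eqn y'=λy, z=hλ:
  k1=λy_n ⇒ h·k1=z·y_n;  k2=λ(1+4/5z)y_n ⇒ h·k2=z(1+4/5z)y_n
  y_{n+1}/y_n = 1 + z(1+4/5z) = 1 + z + 4/5z²
  Hence R(z) = 1 + z + 4/5z².

Need |R(x)|<1, x<0.
x=-1.05: |R|=0.8320
R=1: x+4/5x²=0 ⇒ x=−5/4=-1.2500; min R=1−1/(4·4/5)=0.6875>−1
Confirm numerically:
  x=-1.204: |R|=0.95569 <1
  x=-0.985: |R|=0.79118 <1
  x=-0.814: |R|=0.71608 <1
  x=-0.565: |R|=0.69038 <1
  x=-1.518: |R|=1.32546 >1
  x=-1.475: |R|=1.26550 >1
  x=-1.381: |R|=1.14473 >1
Stable set (-1.2500, 0).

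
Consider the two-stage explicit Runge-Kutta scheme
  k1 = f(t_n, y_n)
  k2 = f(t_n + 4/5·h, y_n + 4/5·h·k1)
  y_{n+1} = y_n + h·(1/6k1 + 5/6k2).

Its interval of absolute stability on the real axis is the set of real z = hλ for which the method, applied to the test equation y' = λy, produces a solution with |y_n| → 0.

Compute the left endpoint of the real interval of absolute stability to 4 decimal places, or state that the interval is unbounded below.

Set f=λy, z=hλ:
  k1=λy_n ⇒ h·k1=z·y_n;  k2=λ(1+4/5z)y_n ⇒ h·k2=z(1+4/5z)y_n
  y_{n+1}/y_n = 1 + 1/6z + 5/6z(1+4/5z) = 1 + z + 2/3z²
  so R(z) = 1 + z + 2/3z².

Find x<0 with |R(x)|<1.
x=-0.79: |R|=0.6261
R=1: x+2/3x²=0 ⇒ x=−3/2=-1.5000; min R=1−1/(4·2/3)=0.6250>−1
Confirm numerically:
  x=-1.417: |R|=0.92159 <1
  x=-1.308: |R|=0.83258 <1
  x=-0.601: |R|=0.63980 <1
  x=-2.040: |R|=1.73440 >1
  x=-1.668: |R|=1.18682 >1
Stable set (-1.5000, 0).

z* = -1.5000.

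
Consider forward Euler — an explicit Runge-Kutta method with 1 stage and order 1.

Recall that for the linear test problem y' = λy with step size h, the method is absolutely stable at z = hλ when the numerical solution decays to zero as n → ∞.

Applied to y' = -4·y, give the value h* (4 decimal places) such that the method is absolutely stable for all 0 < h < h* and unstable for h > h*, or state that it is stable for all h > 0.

With y'=λy (z=hλ):
  order 1, 1-stage ⇒ R(z)=1+z
  (e.g. R(-1.14)=-0.14000, |R|=0.14000)

Boundary: |R(x)|=1, x<0.
x=-1.14: |R|=0.1400
|R(-1.77)|=0.7700 |R(-1.62)|=0.6200 |R(-0.78)|=0.2200
Bisect:
  x_lo=-2.4660 |R|=1.4660  x_hi=-0.0840 |R|=0.9160
  mid=-1.27501 |R|=0.27501 →hi
  mid=-1.87053 |R|=0.87053 →hi
  mid=-2.16829 |R|=1.16829 →lo
  mid=-2.01941 |R|=1.01941 →lo
  mid=-1.94497 |R|=0.94497 →hi
  mid=-1.98219 |R|=0.98219 →hi
  mid=-2.00080 |R|=1.00080 →lo
  mid=-1.99149 |R|=0.99149 →hi
  ...
  [-2.00007,-1.99993] ⇒ x*=-2.0000
Interval (-2.0000, 0).

(-2.0000,0); λ=-4 ⇒ h* = 0.5000.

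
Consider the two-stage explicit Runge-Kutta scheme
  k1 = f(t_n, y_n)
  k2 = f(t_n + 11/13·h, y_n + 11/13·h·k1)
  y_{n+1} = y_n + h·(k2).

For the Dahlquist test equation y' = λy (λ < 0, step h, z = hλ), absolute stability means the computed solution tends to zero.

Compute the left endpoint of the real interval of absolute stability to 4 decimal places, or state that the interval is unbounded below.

With y'=λy (z=hλ):
  k1=λy_n ⇒ h·k1=z·y_n;  k2=λ(1+11/13z)y_n ⇒ h·k2=z(1+11/13z)y_n
  y_{n+1}/y_n = 1 + z(1+11/13z) = 1 + z + 11/13z²
  R(z) = 1 + z + 11/13z².

Solve |R(x)|<1 on ℝ⁻.
x=-0.49: |R|=0.7132
R=1: x+11/13x²=0 ⇒ x=−13/11=-1.1818; min R=1−1/(4·11/13)=0.7045>−1
Confirm numerically:
  x=-0.927: |R|=0.80012 <1
  x=-0.765: |R|=0.73019 <1
  x=-0.658: |R|=0.70835 <1
  x=-1.466: |R|=1.35252 >1
  x=-1.333: |R|=1.17052 >1
Stable set (-1.1818, 0).

z* = -1.1818.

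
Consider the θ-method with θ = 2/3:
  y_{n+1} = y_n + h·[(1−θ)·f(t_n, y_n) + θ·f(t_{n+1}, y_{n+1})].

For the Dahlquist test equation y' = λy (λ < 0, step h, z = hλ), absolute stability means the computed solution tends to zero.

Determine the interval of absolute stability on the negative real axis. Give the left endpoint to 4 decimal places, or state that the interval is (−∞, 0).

Set f=λy, z=hλ:
  y_{n+1} = y_n + z·[1/3·y_n + 2/3·y_{n+1}] ⇒ (1 − 2/3z)y_{n+1} = (1 + 1/3z)y_n
  ⇒ R(z) = (1 + 1/3z)/(1 − 2/3z).

Find x<0 with |R(x)|<1.
x=-1.09: |R|=0.3687
x=-2: |R|=0.1429
x=-10: |R|=0.3043
x=-100: |R|=0.4778
θ=2/3≥1/2 ⇒ |1+1/3x|<|1−2/3x| ∀x<0 ⇒ unbounded interval.

unbounded; (−∞, 0).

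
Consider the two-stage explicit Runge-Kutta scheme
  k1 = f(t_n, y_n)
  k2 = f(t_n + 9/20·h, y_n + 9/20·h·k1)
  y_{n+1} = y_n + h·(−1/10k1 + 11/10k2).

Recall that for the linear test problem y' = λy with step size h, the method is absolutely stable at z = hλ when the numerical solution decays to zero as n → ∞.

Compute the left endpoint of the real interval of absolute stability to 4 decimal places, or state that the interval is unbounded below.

z* = -2.0202.

Test eqn y'=λy, z=hλ:
  k1=λy_n ⇒ h·k1=z·y_n;  k2=λ(1+9/20z)y_n ⇒ h·k2=z(1+9/20z)y_n
  y_{n+1}/y_n = 1 − 1/10z + 11/10z(1+9/20z) = 1 + z + 99/200z²
  R(z) = 1 + z + 99/200z².

Need |R(x)|<1, x<0.
x=-1: |R|=0.4950
R=1: x+99/200x²=0 ⇒ x=−200/99=-2.0202; min R=1−1/(4·99/200)=0.4949>−1
Confirm numerically:
  x=-1.985: |R|=0.96541 <1
  x=-1.971: |R|=0.95200 <1
  x=-0.981: |R|=0.49537 <1
  x=-2.585: |R|=1.72270 >1
  x=-2.320: |R|=1.34429 >1
So |R|<1 on (-2.0202, 0).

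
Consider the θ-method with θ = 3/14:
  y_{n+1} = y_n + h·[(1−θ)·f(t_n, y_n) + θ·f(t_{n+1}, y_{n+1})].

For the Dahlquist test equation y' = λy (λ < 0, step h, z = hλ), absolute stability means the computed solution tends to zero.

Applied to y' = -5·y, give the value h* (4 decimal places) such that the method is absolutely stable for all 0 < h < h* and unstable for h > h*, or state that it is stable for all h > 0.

Set f=λy, z=hλ:
  y_{n+1} = y_n + z·[11/14·y_n + 3/14·y_{n+1}] ⇒ (1 − 3/14z)y_{n+1} = (1 + 11/14z)y_n
  R(z) = (1 + 11/14z)/(1 − 3/14z).

Find x<0 with |R(x)|<1.
x=-0.78: |R|=0.3317
R=−1: 1+11/14x = −1+3/14x ⇒ -4/7x=2 ⇒ x=2/(-4/7)=-3.5000
Confirm numerically:
  x=-3.317: |R|=0.93888 <1
  x=-2.513: |R|=0.63341 <1
  x=-2.225: |R|=0.50665 <1
  x=-3.988: |R|=1.15036 >1
  x=-3.910: |R|=1.12748 >1
  x=-3.879: |R|=1.11827 >1
So |R|<1 on (-3.5000, 0).

(-3.5000,0); λ=-5 ⇒ h* = (7/2)/5 = 0.7000.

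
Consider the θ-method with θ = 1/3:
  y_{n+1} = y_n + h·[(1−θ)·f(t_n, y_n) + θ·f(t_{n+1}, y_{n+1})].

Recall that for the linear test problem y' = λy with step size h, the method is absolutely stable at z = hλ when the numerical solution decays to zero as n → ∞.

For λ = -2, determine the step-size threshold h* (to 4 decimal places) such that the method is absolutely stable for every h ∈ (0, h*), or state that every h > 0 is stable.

(-6.0000,0); λ=-2 ⇒ h* = (6)/2 = 3.0000.

With y'=λy (z=hλ):
  y_{n+1} = y_n + z·[2/3·y_n + 1/3·y_{n+1}] ⇒ (1 − 1/3z)y_{n+1} = (1 + 2/3z)y_n
  ⇒ R(z) = (1 + 2/3z)/(1 − 1/3z).

Find x<0 with |R(x)|<1.
x=-1.3: |R|=0.0930
R=−1: 1+2/3x = −1+1/3x ⇒ -1/3x=2 ⇒ x=2/(-1/3)=-6.0000
Confirm numerically:
  x=-5.494: |R|=0.94043 <1
  x=-4.528: |R|=0.80446 <1
  x=-3.930: |R|=0.70130 <1
  x=-3.658: |R|=0.64824 <1
  x=-6.174: |R|=1.01897 >1
  x=-6.071: |R|=1.00783 >1
  x=-6.061: |R|=1.00673 >1
Stable set (-6.0000, 0).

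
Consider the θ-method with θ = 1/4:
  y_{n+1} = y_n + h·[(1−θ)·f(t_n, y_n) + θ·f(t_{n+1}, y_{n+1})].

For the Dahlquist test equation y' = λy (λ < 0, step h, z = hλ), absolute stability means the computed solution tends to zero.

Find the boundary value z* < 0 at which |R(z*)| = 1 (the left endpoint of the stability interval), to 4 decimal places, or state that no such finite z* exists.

On y'=λy, z=hλ:
  y_{n+1} = y_n + z·[3/4·y_n + 1/4·y_{n+1}] ⇒ (1 − 1/4z)y_{n+1} = (1 + 3/4z)y_n
  R(z) = (1 + 3/4z)/(1 − 1/4z).

Need |R(x)|<1, x<0.
x=-1.68: |R|=0.1831
R=−1: 1+3/4x = −1+1/4x ⇒ -1/2x=2 ⇒ x=2/(-1/2)=-4.0000
Confirm numerically:
  x=-3.345: |R|=0.82165 <1
  x=-2.658: |R|=0.59688 <1
  x=-2.613: |R|=0.58052 <1
  x=-2.331: |R|=0.47275 <1
  x=-4.515: |R|=1.12096 >1
  x=-4.440: |R|=1.10427 >1
So |R|<1 on (-4.0000, 0).

left endpoint -4.0000.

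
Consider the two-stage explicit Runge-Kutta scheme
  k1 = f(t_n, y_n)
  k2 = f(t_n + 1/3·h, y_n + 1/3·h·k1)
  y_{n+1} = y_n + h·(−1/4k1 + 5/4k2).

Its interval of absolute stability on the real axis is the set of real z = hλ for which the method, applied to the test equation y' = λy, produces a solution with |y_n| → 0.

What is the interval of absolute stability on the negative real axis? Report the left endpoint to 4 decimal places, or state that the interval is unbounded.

(-2.4000, 0).

With y'=λy (z=hλ):
  k1=λy_n ⇒ h·k1=z·y_n;  k2=λ(1+1/3z)y_n ⇒ h·k2=z(1+1/3z)y_n
  y_{n+1}/y_n = 1 − 1/4z + 5/4z(1+1/3z) = 1 + z + 5/12z²
  Hence R(z) = 1 + z + 5/12z².

Boundary: |R(x)|=1, x<0.
x=-1.8: |R|=0.5500
R=1: x+5/12x²=0 ⇒ x=−12/5=-2.4000; min R=1−1/(4·5/12)=0.4000>−1
Confirm numerically:
  x=-2.272: |R|=0.87883 <1
  x=-1.780: |R|=0.54017 <1
  x=-1.090: |R|=0.40504 <1
  x=-2.982: |R|=1.72314 >1
  x=-2.975: |R|=1.71276 >1
So |R|<1 on (-2.4000, 0).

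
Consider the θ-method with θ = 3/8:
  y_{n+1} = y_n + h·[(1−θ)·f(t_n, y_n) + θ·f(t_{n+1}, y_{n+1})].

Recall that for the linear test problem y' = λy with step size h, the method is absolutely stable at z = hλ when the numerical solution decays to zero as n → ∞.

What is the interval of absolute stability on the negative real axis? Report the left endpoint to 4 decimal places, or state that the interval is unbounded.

(-8.0000, 0).

With y'=λy (z=hλ):
  y_{n+1} = y_n + z·[5/8·y_n + 3/8·y_{n+1}] ⇒ (1 − 3/8z)y_{n+1} = (1 + 5/8z)y_n
  Hence R(z) = (1 + 5/8z)/(1 − 3/8z).

Find x<0 with |R(x)|<1.
x=-0.69: |R|=0.4518
R=−1: 1+5/8x = −1+3/8x ⇒ -1/4x=2 ⇒ x=2/(-1/4)=-8.0000
Confirm numerically:
  x=-7.495: |R|=0.96687 <1
  x=-6.489: |R|=0.88998 <1
  x=-5.641: |R|=0.81070 <1
  x=-5.447: |R|=0.79023 <1
  x=-8.415: |R|=1.02497 >1
  x=-8.406: |R|=1.02444 >1
  x=-8.061: |R|=1.00379 >1
So |R|<1 on (-8.0000, 0).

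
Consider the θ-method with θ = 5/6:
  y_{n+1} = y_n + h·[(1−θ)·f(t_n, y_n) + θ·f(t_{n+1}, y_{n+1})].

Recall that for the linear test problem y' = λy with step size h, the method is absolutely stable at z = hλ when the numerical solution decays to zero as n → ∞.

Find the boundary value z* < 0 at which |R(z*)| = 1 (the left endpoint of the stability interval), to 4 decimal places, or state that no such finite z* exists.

On y'=λy, z=hλ:
  y_{n+1} = y_n + z·[1/6·y_n + 5/6·y_{n+1}] ⇒ (1 − 5/6z)y_{n+1} = (1 + 1/6z)y_n
  so R(z) = (1 + 1/6z)/(1 − 5/6z).

Find x<0 with |R(x)|<1.
x=-0.33: |R|=0.7412
x=-2: |R|=0.2500
x=-10: |R|=0.0714
x=-100: |R|=0.1858
θ=5/6≥1/2 ⇒ |1+1/6x|<|1−5/6x| ∀x<0 ⇒ stable on all of ℝ⁻.

(−∞, 0) — no finite endpoint.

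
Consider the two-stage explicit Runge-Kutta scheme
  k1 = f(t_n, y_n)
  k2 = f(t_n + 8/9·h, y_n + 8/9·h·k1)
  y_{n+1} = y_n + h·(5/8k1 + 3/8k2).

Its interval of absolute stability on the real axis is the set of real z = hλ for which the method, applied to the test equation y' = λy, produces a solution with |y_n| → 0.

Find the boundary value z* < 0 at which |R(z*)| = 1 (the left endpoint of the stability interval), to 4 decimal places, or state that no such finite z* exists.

Test eqn y'=λy, z=hλ:
  k1=λy_n ⇒ h·k1=z·y_n;  k2=λ(1+8/9z)y_n ⇒ h·k2=z(1+8/9z)y_n
  y_{n+1}/y_n = 1 + 5/8z + 3/8z(1+8/9z) = 1 + z + 1/3z²
  Hence R(z) = 1 + z + 1/3z².

Find x<0 with |R(x)|<1.
x=-0.54: |R|=0.5572
R=1: x+1/3x²=0 ⇒ x=−3=-3.0000; min R=1−1/(4·1/3)=0.2500>−1
Confirm numerically:
  x=-2.717: |R|=0.74370 <1
  x=-2.584: |R|=0.64169 <1
  x=-2.536: |R|=0.60777 <1
  x=-3.395: |R|=1.44701 >1
  x=-3.326: |R|=1.36143 >1
Interval (-3.0000, 0).

left endpoint -3.0000.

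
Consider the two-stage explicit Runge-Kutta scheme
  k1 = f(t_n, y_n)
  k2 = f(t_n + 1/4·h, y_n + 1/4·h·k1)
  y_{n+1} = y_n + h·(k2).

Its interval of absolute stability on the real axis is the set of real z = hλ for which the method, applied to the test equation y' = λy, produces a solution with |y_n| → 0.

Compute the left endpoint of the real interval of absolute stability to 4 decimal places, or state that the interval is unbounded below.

Test eqn y'=λy, z=hλ:
  k1=λy_n ⇒ h·k1=z·y_n;  k2=λ(1+1/4z)y_n ⇒ h·k2=z(1+1/4z)y_n
  y_{n+1}/y_n = 1 + z(1+1/4z) = 1 + z + 1/4z²
  Hence R(z) = 1 + z + 1/4z².

Find x<0 with |R(x)|<1.
x=-1.35: |R|=0.1056
R=1: x+1/4x²=0 ⇒ x=−4=-4.0000; min R=1−1/(4·1/4)=0.0000>−1
Confirm numerically:
  x=-3.559: |R|=0.60762 <1
  x=-3.358: |R|=0.46104 <1
  x=-1.679: |R|=0.02576 <1
  x=-4.480: |R|=1.53760 >1
  x=-4.054: |R|=1.05473 >1
Stable set (-4.0000, 0).

z* = -4.0000.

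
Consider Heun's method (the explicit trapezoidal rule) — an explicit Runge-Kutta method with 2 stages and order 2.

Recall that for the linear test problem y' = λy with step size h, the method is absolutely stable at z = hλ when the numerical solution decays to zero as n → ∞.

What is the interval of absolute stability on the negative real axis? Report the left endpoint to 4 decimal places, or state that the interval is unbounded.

With y'=λy (z=hλ):
  order 2, 2-stage ⇒ R(z)=1+z+z^2/2
  (e.g. R(-1.68)=0.73120, |R|=0.73120)

Boundary: |R(x)|=1, x<0.
x=-1.68: |R|=0.7312
|R(-2.39)|=1.4661 |R(-1.53)|=0.6404 |R(-0.85)|=0.5112
Bisect:
  x_lo=-2.7609 |R|=2.0504  x_hi=-0.1987 |R|=0.8210
  mid=-1.47983 |R|=0.61512 →hi
  mid=-2.12038 |R|=1.12762 →lo
  mid=-1.80010 |R|=0.82008 →hi
  mid=-1.96024 |R|=0.96103 →hi
  mid=-2.04031 |R|=1.04112 →lo
  mid=-2.00027 |R|=1.00027 →lo
  mid=-1.98026 |R|=0.98045 →hi
  mid=-1.99026 |R|=0.99031 →hi
  ...
  [-2.00012,-1.99996] ⇒ x*=-2.0000
So |R|<1 on (-2.0000, 0).

(-2.0000, 0).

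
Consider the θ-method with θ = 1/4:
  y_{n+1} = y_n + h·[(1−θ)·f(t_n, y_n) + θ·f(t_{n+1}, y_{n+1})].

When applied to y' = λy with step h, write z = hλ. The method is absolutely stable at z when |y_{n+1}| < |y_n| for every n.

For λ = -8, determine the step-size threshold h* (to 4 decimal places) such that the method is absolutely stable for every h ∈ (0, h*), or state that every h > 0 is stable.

(-4.0000,0); λ=-8 ⇒ h* = (4)/8 = 0.5000.

Set f=λy, z=hλ:
  y_{n+1} = y_n + z·[3/4·y_n + 1/4·y_{n+1}] ⇒ (1 − 1/4z)y_{n+1} = (1 + 3/4z)y_n
  R(z) = (1 + 3/4z)/(1 − 1/4z).

Solve |R(x)|<1 on ℝ⁻.
x=-0.38: |R|=0.6530
R=−1: 1+3/4x = −1+1/4x ⇒ -1/2x=2 ⇒ x=2/(-1/2)=-4.0000
Confirm numerically:
  x=-3.250: |R|=0.79310 <1
  x=-2.097: |R|=0.37576 <1
  x=-1.686: |R|=0.18607 <1
  x=-1.622: |R|=0.15404 <1
  x=-4.453: |R|=1.10718 >1
  x=-4.330: |R|=1.07923 >1
  x=-4.222: |R|=1.05400 >1
Stable set (-4.0000, 0).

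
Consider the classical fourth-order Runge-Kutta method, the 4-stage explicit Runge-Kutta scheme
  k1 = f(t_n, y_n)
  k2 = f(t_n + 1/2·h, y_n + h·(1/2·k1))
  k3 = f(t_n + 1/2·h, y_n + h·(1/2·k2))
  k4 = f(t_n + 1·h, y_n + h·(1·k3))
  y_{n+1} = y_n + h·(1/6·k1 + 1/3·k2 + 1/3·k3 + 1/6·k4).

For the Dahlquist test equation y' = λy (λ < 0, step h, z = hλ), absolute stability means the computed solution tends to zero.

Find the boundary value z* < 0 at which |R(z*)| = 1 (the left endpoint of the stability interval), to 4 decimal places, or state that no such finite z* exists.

Set f=λy, z=hλ:
  order 4, 4-stage ⇒ R(z)=1+z+z^2/2+z^3/6+z^4/24
  (e.g. R(-1.67)=0.27229, |R|=0.27229)

Solve |R(x)|<1 on ℝ⁻.
x=-1.67: |R|=0.2723
|R(-2.81)|=1.0379 |R(-1.08)|=0.3499 |R(-0.69)|=0.5027
Bisect:
  x_lo=-3.4373 |R|=2.5180  x_hi=-0.0908 |R|=0.9132
  mid=-1.76403 |R|=0.28046 →hi
  mid=-2.60067 |R|=0.75550 →hi
  mid=-3.01898 |R|=1.41342 →lo
  mid=-2.80983 |R|=1.03762 →lo
  mid=-2.70525 |R|=0.88587 →hi
  mid=-2.75754 |R|=0.95895 →hi
  mid=-2.78368 |R|=0.99757 →hi
  mid=-2.79675 |R|=1.01742 →lo
  ...
  [-2.78532,-2.78511] ⇒ x*=-2.7853
So |R|<1 on (-2.7853, 0).

left endpoint -2.7853.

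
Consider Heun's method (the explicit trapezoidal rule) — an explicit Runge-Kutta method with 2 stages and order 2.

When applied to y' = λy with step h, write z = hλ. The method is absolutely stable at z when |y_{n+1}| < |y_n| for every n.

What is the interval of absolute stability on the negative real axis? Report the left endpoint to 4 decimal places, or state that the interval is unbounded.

On y'=λy, z=hλ:
  order 2, 2-stage ⇒ R(z)=1+z+z^2/2
  (e.g. R(-0.85)=0.51125, |R|=0.51125)

Find x<0 with |R(x)|<1.
x=-0.85: |R|=0.5112
|R(-2.34)|=1.3978 |R(-2.13)|=1.1384 |R(-0.97)|=0.5005
Bisect:
  x_lo=-2.3408 |R|=1.3988  x_hi=-0.3096 |R|=0.7383
  mid=-1.32521 |R|=0.55288 →hi
  mid=-1.83300 |R|=0.84694 →hi
  mid=-2.08689 |R|=1.09066 →lo
  mid=-1.95994 |R|=0.96075 →hi
  mid=-2.02342 |R|=1.02369 →lo
  mid=-1.99168 |R|=0.99171 →hi
  mid=-2.00755 |R|=1.00758 →lo
  ...
  [-2.00011,-1.99999] ⇒ x*=-2.0000
Interval (-2.0000, 0).

(-2.0000, 0).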